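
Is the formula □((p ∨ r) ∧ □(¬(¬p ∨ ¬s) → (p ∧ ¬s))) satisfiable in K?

Satisfiable (open branch found)

1. □((p ∨ r) ∧ □(¬(¬p ∨ ¬s) → (p ∧ ¬s))), u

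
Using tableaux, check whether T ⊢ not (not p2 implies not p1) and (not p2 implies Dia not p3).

Not valid

Tableau for the negation not (not (not p2 implies not p1) and (not p2 implies Dia not p3)):
1. not (not (not p2 implies not p1) and (not p2 implies Dia not p3)), u
2. not (not p2 implies Dia not p3), u
3. not p2, u
4. not Dia not p3, u
5. p3, u
Accessibility: uRu
The negation has an open branch (countermodel exists).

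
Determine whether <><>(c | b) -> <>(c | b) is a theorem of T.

No, not valid

Tableau for the negation ~(<><>(c | b) -> <>(c | b)):
1. ~(<><>(c | b) -> <>(c | b)), u
2. <><>(c | b), u
3. ~<>(c | b), u
4. ~(c | b), u
5. ~c, u
6. ~b, u
7. <>(c | b), v
8. ~(c | b), v
9. ~c, v
10. ~b, v
11. c | b, w
12. b, w
Accessibility: uRu, uRv, vRv, vRw, wRw
The negation has an open branch (countermodel exists).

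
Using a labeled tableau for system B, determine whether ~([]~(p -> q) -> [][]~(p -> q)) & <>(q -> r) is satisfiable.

Yes, satisfiable

1. ~([]~(p -> q) -> [][]~(p -> q)) & <>(q -> r), u
2. ~([]~(p -> q) -> [][]~(p -> q)), u
3. <>(q -> r), u
4. []~(p -> q), u
5. ~[][]~(p -> q), u
6. ~(p -> q), u
7. p, u
8. ~q, u
9. q -> r, v
10. ~(p -> q), v
11. p, v
12. ~q, v
13. r, v
14. ~[]~(p -> q), w
15. ~(p -> q), w
16. p, w
17. ~q, w
18. p -> q, x
19. q, x
Accessibility: uRu, uRv, uRw, vRu, vRv, wRu, wRw, wRx, xRw, xRx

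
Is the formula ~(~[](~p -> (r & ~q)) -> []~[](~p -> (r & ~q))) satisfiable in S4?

Satisfiable (open branch found)

1. ~(~[](~p -> (r & ~q)) -> []~[](~p -> (r & ~q))), 0
2. ~[](~p -> (r & ~q)), 0
3. ~[]~[](~p -> (r & ~q)), 0
4. ~(~p -> (r & ~q)), 1
5. ~p, 1
6. ~(r & ~q), 1
7. q, 1
8. [](~p -> (r & ~q)), 2
9. ~p -> (r & ~q), 2
10. r & ~q, 2
11. r, 2
12. ~q, 2
Accessibility: 0R0, 0R1, 0R2, 1R1, 2R2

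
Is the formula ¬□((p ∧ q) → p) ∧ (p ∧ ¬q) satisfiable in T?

1. ¬□((p ∧ q) → p) ∧ (p ∧ ¬q), w0
2. ¬□((p ∧ q) → p), w0
3. p ∧ ¬q, w0
4. p, w0
5. ¬q, w0
6. ¬((p ∧ q) → p), w1
7. p ∧ q, w1
8. ¬p, w1
9. p, w1
10. q, w1
Accessibility: w0Rw0, w0Rw1, w1Rw1
Branch closes: p and ¬p both at w1.
All branches of the tableau close; one closing branch shown above.

Unsatisfiable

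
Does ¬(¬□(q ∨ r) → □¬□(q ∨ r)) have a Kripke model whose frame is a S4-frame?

Satisfiable

1. ¬(¬□(q ∨ r) → □¬□(q ∨ r)), u
2. ¬□(q ∨ r), u
3. ¬□¬□(q ∨ r), u
4. ¬(q ∨ r), v
5. ¬q, v
6. ¬r, v
7. □(q ∨ r), w
8. q ∨ r, w
9. r, w
Accessibility: uRu, uRv, uRw, vRv, wRw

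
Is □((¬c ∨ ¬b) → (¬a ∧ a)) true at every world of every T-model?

Tableau for the negation ¬□((¬c ∨ ¬b) → (¬a ∧ a)):
1. ¬□((¬c ∨ ¬b) → (¬a ∧ a)), u
2. ¬((¬c ∨ ¬b) → (¬a ∧ a)), v   [¬□-rule on 1: fresh world v, uRv]
3. ¬c ∨ ¬b, v   [¬→-rule on 2]
4. ¬(¬a ∧ a), v   [¬→-rule on 2]
5. ¬b, v   [∨-rule on 3 (branches; this branch)]
6. ¬a, v   [¬∧-rule on 4 (branches; this branch)]
Accessibility: uRu, uRv, vRv
The negation has an open branch (countermodel exists).

Invalid (countermodel exists)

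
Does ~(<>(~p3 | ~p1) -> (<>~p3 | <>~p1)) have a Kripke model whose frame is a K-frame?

1. ~(<>(~p3 | ~p1) -> (<>~p3 | <>~p1)), 0
2. <>(~p3 | ~p1), 0
3. ~(<>~p3 | <>~p1), 0
4. ~<>~p3, 0
5. ~<>~p1, 0
6. ~p3 | ~p1, 1
7. p3, 1
8. p1, 1
9. ~p1, 1
Accessibility: 0R1
Branch closes: p1 and ~p1 both at 1.
All branches of the tableau close; one closing branch shown above.

No, unsatisfiable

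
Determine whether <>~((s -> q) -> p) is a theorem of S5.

Tableau for the negation ~<>~((s -> q) -> p):
1. ~<>~((s -> q) -> p), 0
2. (s -> q) -> p, 0
3. p, 0
Accessibility: 0R0
The negation has an open branch (countermodel exists).

Invalid (countermodel exists)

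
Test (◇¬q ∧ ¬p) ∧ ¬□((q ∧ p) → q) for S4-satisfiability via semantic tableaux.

1. (◇¬q ∧ ¬p) ∧ ¬□((q ∧ p) → q), w0
2. ◇¬q ∧ ¬p, w0
3. ¬□((q ∧ p) → q), w0
4. ◇¬q, w0
5. ¬p, w0
6. ¬((q ∧ p) → q), w1
7. q ∧ p, w1
8. ¬q, w1
9. q, w1
10. p, w1
Accessibility: w0Rw0, w0Rw1, w1Rw1
Branch closes: q and ¬q both at w1.
All branches of the tableau close; one closing branch shown above.

Unsatisfiable (every branch closes)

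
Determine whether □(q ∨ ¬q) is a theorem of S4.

Valid in S4

Tableau for the negation ¬□(q ∨ ¬q):
1. ¬□(q ∨ ¬q), w0
2. ¬(q ∨ ¬q), w1   [¬□-rule on 1: fresh world w1, w0Rw1]
3. ¬q, w1   [¬∨-rule on 2]
4. q, w1   [¬∨-rule on 2]
Accessibility: w0Rw0, w0Rw1, w1Rw1
Branch closes: q and ¬q both at w1.
All branches of the negation close; one closing branch shown above.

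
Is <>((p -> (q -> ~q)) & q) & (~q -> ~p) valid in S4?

Tableau for the negation ~(<>((p -> (q -> ~q)) & q) & (~q -> ~p)):
1. ~(<>((p -> (q -> ~q)) & q) & (~q -> ~p)), w0
2. ~(~q -> ~p), w0
3. ~q, w0
4. p, w0
Accessibility: w0Rw0
The negation has an open branch (countermodel exists).

Invalid (countermodel exists)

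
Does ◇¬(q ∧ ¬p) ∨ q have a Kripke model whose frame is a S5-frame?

1. ◇¬(q ∧ ¬p) ∨ q, 0
2. q, 0
Accessibility: 0R0

Yes, satisfiable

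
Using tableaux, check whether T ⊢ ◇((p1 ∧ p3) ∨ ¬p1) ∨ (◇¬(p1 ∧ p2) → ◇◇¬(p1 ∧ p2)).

Tableau for the negation ¬(◇((p1 ∧ p3) ∨ ¬p1) ∨ (◇¬(p1 ∧ p2) → ◇◇¬(p1 ∧ p2))):
1. ¬(◇((p1 ∧ p3) ∨ ¬p1) ∨ (◇¬(p1 ∧ p2) → ◇◇¬(p1 ∧ p2))), w0
2. ¬◇((p1 ∧ p3) ∨ ¬p1), w0
3. ¬(◇¬(p1 ∧ p2) → ◇◇¬(p1 ∧ p2)), w0
4. ◇¬(p1 ∧ p2), w0
5. ¬◇◇¬(p1 ∧ p2), w0
6. ¬((p1 ∧ p3) ∨ ¬p1), w0
7. ¬(p1 ∧ p3), w0
8. p1, w0
9. ¬◇¬(p1 ∧ p2), w0
10. p1 ∧ p2, w0
11. p2, w0
12. ¬p3, w0
13. ¬(p1 ∧ p2), w1
14. ¬((p1 ∧ p3) ∨ ¬p1), w1
15. ¬(p1 ∧ p3), w1
16. p1, w1
17. ¬◇¬(p1 ∧ p2), w1
18. p1 ∧ p2, w1
19. p2, w1
20. ¬p2, w1
Accessibility: w0Rw0, w0Rw1, w1Rw1
Branch closes: p2 and ¬p2 both at w1.
Every branch of the negation's tableau closes; the branch above is one of them.

Yes, valid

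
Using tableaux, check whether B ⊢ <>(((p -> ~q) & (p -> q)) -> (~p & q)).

Tableau for the negation ~<>(((p -> ~q) & (p -> q)) -> (~p & q)):
1. ~<>(((p -> ~q) & (p -> q)) -> (~p & q)), u
2. ~(((p -> ~q) & (p -> q)) -> (~p & q)), u   [~<>-rule on 1 via uRu]
3. (p -> ~q) & (p -> q), u   [~->-rule on 2]
4. ~(~p & q), u   [~->-rule on 2]
5. p -> ~q, u   [&-rule on 3]
6. p -> q, u   [&-rule on 3]
7. ~q, u   [~&-rule on 4 (branches; this branch)]
8. ~p, u   [->-rule on 6 (branches; this branch)]
Accessibility: uRu
The negation has an open branch (countermodel exists).

Not valid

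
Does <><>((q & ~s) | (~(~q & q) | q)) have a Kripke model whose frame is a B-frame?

1. <><>((q & ~s) | (~(~q & q) | q)), 0
2. <>((q & ~s) | (~(~q & q) | q)), 1
3. (q & ~s) | (~(~q & q) | q), 2
4. ~(~q & q) | q, 2
5. q, 2
Accessibility: 0R0, 0R1, 1R0, 1R1, 1R2, 2R1, 2R2

Satisfiable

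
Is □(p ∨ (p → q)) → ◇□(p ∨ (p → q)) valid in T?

Tableau for the negation ¬(□(p ∨ (p → q)) → ◇□(p ∨ (p → q))):
1. ¬(□(p ∨ (p → q)) → ◇□(p ∨ (p → q))), w0
2. □(p ∨ (p → q)), w0   [¬→-rule on 1]
3. ¬◇□(p ∨ (p → q)), w0   [¬→-rule on 1]
4. p ∨ (p → q), w0   [□-rule on 2 via w0Rw0]
5. ¬□(p ∨ (p → q)), w0   [¬◇-rule on 3 via w0Rw0]
6. p → q, w0   [∨-rule on 4 (branches; this branch)]
7. q, w0   [→-rule on 6 (branches; this branch)]
8. ¬(p ∨ (p → q)), w1   [¬□-rule on 5: fresh world w1, w0Rw1]
9. ¬p, w1   [¬∨-rule on 8]
10. ¬(p → q), w1   [¬∨-rule on 8]
11. p, w1   [¬→-rule on 10]
12. ¬q, w1   [¬→-rule on 10]
Accessibility: w0Rw0, w0Rw1, w1Rw1
Branch closes: p and ¬p both at w1.
All branches of the negation close; one closing branch shown above.

Valid in T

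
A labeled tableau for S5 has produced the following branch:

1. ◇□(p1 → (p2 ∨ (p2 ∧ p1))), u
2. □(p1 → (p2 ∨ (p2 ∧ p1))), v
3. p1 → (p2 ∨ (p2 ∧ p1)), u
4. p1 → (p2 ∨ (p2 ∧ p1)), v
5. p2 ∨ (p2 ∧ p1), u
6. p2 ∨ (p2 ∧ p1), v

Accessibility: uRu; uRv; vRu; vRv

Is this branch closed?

There is no literal clash: for every atom and world, at most one sign appears.

No, open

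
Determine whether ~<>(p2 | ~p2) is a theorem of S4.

Invalid (countermodel exists)

Tableau for the negation <>(p2 | ~p2):
1. <>(p2 | ~p2), w0
2. p2 | ~p2, w1
3. ~p2, w1
Accessibility: w0Rw0, w0Rw1, w1Rw1
The negation has an open branch (countermodel exists).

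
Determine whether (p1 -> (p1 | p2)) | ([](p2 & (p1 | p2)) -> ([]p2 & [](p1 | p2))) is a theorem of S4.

Tableau for the negation ~((p1 -> (p1 | p2)) | ([](p2 & (p1 | p2)) -> ([]p2 & [](p1 | p2)))):
1. ~((p1 -> (p1 | p2)) | ([](p2 & (p1 | p2)) -> ([]p2 & [](p1 | p2)))), u
2. ~(p1 -> (p1 | p2)), u
3. ~([](p2 & (p1 | p2)) -> ([]p2 & [](p1 | p2))), u
4. p1, u
5. ~(p1 | p2), u
6. [](p2 & (p1 | p2)), u
7. ~([]p2 & [](p1 | p2)), u
8. ~p1, u
9. ~p2, u
Accessibility: uRu
Branch closes: p1 and ~p1 both at u.
All branches of the negation close; one closing branch shown above.

Valid in S4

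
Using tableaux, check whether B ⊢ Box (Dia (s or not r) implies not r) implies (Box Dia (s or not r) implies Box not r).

Yes, valid

Tableau for the negation not (Box (Dia (s or not r) implies not r) implies (Box Dia (s or not r) implies Box not r)):
1. not (Box (Dia (s or not r) implies not r) implies (Box Dia (s or not r) implies Box not r)), u
2. Box (Dia (s or not r) implies not r), u   [neg-implies-rule on 1]
3. not (Box Dia (s or not r) implies Box not r), u   [neg-implies-rule on 1]
4. Box Dia (s or not r), u   [neg-implies-rule on 3]
5. not Box not r, u   [neg-implies-rule on 3]
6. Dia (s or not r) implies not r, u   [Box-rule on 2 via uRu]
7. Dia (s or not r), u   [Box-rule on 4 via uRu]
8. not Dia (s or not r), u   [implies-rule on 6 (branches; this branch)]
9. not (s or not r), u   [neg-Dia-rule on 8 via uRu]
10. not s, u   [neg-or-rule on 9]
11. r, u   [neg-or-rule on 9]
12. r, v   [neg-Box-rule on 5: fresh world v, uRv]
13. Dia (s or not r) implies not r, v   [Box-rule on 2 via uRv]
14. Dia (s or not r), v   [Box-rule on 4 via uRv]
15. not (s or not r), v   [neg-Dia-rule on 8 via uRv]
16. not s, v   [neg-or-rule on 15]
17. not Dia (s or not r), v   [implies-rule on 13 (branches; this branch)]
18. s or not r, w   [Dia-rule on 7: fresh world w, uRw]
19. Dia (s or not r) implies not r, w   [Box-rule on 2 via uRw]
20. Dia (s or not r), w   [Box-rule on 4 via uRw]
21. not (s or not r), w   [neg-Dia-rule on 8 via uRw]
22. not s, w   [neg-or-rule on 21]
23. r, w   [neg-or-rule on 21]
24. not r, w   [or-rule on 18 (branches; this branch)]
Accessibility: uRu, uRv, uRw, vRu, vRv, wRu, wRw
Branch closes: r and not r both at w.
All branches of the negation close; one closing branch shown above.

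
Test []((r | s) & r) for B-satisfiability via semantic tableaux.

1. []((r | s) & r), w0
2. (r | s) & r, w0   [[]-rule on 1 via w0Rw0]
3. r | s, w0   [&-rule on 2]
4. r, w0   [&-rule on 2]
5. s, w0   [|-rule on 3 (branches; this branch)]
Accessibility: w0Rw0

Satisfiable (open branch found)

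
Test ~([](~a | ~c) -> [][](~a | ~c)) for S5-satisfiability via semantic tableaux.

No, unsatisfiable

1. ~([](~a | ~c) -> [][](~a | ~c)), u
2. [](~a | ~c), u   [~->-rule on 1]
3. ~[][](~a | ~c), u   [~->-rule on 1]
4. ~a | ~c, u   [[]-rule on 2 via uRu]
5. ~c, u   [|-rule on 4 (branches; this branch)]
6. ~[](~a | ~c), v   [~[]-rule on 3: fresh world v, uRv]
7. ~a | ~c, v   [[]-rule on 2 via uRv]
8. ~c, v   [|-rule on 7 (branches; this branch)]
9. ~(~a | ~c), w   [~[]-rule on 6: fresh world w, vRw]
10. a, w   [~|-rule on 9]
11. c, w   [~|-rule on 9]
12. ~a | ~c, w   [[]-rule on 2 via uRw]
13. ~c, w   [|-rule on 12 (branches; this branch)]
Accessibility: uRu, uRv, uRw, vRu, vRv, vRw, wRu, wRv, wRw
Branch closes: c and ~c both at w.
(One branch shown.) All branches close.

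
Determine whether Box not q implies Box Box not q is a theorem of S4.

Tableau for the negation not (Box not q implies Box Box not q):
1. not (Box not q implies Box Box not q), 0
2. Box not q, 0
3. not Box Box not q, 0
4. not q, 0
5. not Box not q, 1
6. not q, 1
7. q, 2
8. not q, 2
Accessibility: 0R0, 0R1, 0R2, 1R1, 1R2, 2R2
Branch closes: q and not q both at 2.
All branches of the negation close; one closing branch shown above.

Valid in S4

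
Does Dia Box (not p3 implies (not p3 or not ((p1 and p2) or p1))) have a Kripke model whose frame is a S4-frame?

Yes, satisfiable

1. Dia Box (not p3 implies (not p3 or not ((p1 and p2) or p1))), w0
2. Box (not p3 implies (not p3 or not ((p1 and p2) or p1))), w1
3. not p3 implies (not p3 or not ((p1 and p2) or p1)), w1
4. not p3 or not ((p1 and p2) or p1), w1
5. not ((p1 and p2) or p1), w1
6. not (p1 and p2), w1
7. not p1, w1
8. not p2, w1
Accessibility: w0Rw0, w0Rw1, w1Rw1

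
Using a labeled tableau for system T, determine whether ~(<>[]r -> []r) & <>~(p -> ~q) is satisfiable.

1. ~(<>[]r -> []r) & <>~(p -> ~q), 0
2. ~(<>[]r -> []r), 0   [&-rule on 1]
3. <>~(p -> ~q), 0   [&-rule on 1]
4. <>[]r, 0   [~->-rule on 2]
5. ~[]r, 0   [~->-rule on 2]
6. ~(p -> ~q), 1   [<>-rule on 3: fresh world 1, 0R1]
7. p, 1   [~->-rule on 6]
8. q, 1   [~->-rule on 6]
9. []r, 2   [<>-rule on 4: fresh world 2, 0R2]
10. r, 2   [[]-rule on 9 via 2R2]
11. ~r, 3   [~[]-rule on 5: fresh world 3, 0R3]
Accessibility: 0R0, 0R1, 0R2, 0R3, 1R1, 2R2, 3R3

Satisfiable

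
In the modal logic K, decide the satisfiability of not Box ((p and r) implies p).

1. not Box ((p and r) implies p), w0
2. not ((p and r) implies p), w1
3. p and r, w1
4. not p, w1
5. p, w1
6. r, w1
Accessibility: w0Rw1
Branch closes: p and not p both at w1.
All branches of the tableau close; one closing branch shown above.

No, unsatisfiable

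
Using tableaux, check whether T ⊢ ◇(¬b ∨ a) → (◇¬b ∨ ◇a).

Valid in T

Tableau for the negation ¬(◇(¬b ∨ a) → (◇¬b ∨ ◇a)):
1. ¬(◇(¬b ∨ a) → (◇¬b ∨ ◇a)), w0
2. ◇(¬b ∨ a), w0   [¬→-rule on 1]
3. ¬(◇¬b ∨ ◇a), w0   [¬→-rule on 1]
4. ¬◇¬b, w0   [¬∨-rule on 3]
5. ¬◇a, w0   [¬∨-rule on 3]
6. b, w0   [¬◇-rule on 4 via w0Rw0]
7. ¬a, w0   [¬◇-rule on 5 via w0Rw0]
8. ¬b ∨ a, w1   [◇-rule on 2: fresh world w1, w0Rw1]
9. b, w1   [¬◇-rule on 4 via w0Rw1]
10. ¬a, w1   [¬◇-rule on 5 via w0Rw1]
11. a, w1   [∨-rule on 8 (branches; this branch)]
Accessibility: w0Rw0, w0Rw1, w1Rw1
Branch closes: a and ¬a both at w1.
All branches of the negation close; one closing branch shown above.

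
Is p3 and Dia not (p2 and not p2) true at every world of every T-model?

No, not valid

Tableau for the negation not (p3 and Dia not (p2 and not p2)):
1. not (p3 and Dia not (p2 and not p2)), w0
2. not p3, w0   [neg-and-rule on 1 (branches; this branch)]
Accessibility: w0Rw0
The negation has an open branch (countermodel exists).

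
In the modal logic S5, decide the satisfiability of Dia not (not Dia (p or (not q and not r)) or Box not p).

Satisfiable

1. Dia not (not Dia (p or (not q and not r)) or Box not p), w0
2. not (not Dia (p or (not q and not r)) or Box not p), w1
3. Dia (p or (not q and not r)), w1
4. not Box not p, w1
5. p or (not q and not r), w2
6. not q and not r, w2
7. not q, w2
8. not r, w2
9. p, w3
Accessibility: w0Rw0, w0Rw1, w0Rw2, w0Rw3, w1Rw0, w1Rw1, w1Rw2, w1Rw3, w2Rw0, w2Rw1, w2Rw2, w2Rw3, w3Rw0, w3Rw1, w3Rw2, w3Rw3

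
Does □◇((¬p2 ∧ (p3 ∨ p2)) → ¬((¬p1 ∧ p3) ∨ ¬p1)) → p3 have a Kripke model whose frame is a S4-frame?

1. □◇((¬p2 ∧ (p3 ∨ p2)) → ¬((¬p1 ∧ p3) ∨ ¬p1)) → p3, w0
2. p3, w0
Accessibility: w0Rw0

Satisfiable (open branch found)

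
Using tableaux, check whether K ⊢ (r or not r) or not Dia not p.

Tableau for the negation not ((r or not r) or not Dia not p):
1. not ((r or not r) or not Dia not p), w0
2. not (r or not r), w0
3. Dia not p, w0
4. not r, w0
5. r, w0
Branch closes: r and not r both at w0.
Every branch of the negation's tableau closes; the branch above is one of them.

Valid in K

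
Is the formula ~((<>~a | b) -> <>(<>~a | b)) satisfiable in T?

1. ~((<>~a | b) -> <>(<>~a | b)), w0
2. <>~a | b, w0   [~->-rule on 1]
3. ~<>(<>~a | b), w0   [~->-rule on 1]
4. ~(<>~a | b), w0   [~<>-rule on 3 via w0Rw0]
5. ~<>~a, w0   [~|-rule on 4]
6. ~b, w0   [~|-rule on 4]
7. a, w0   [~<>-rule on 5 via w0Rw0]
8. <>~a, w0   [|-rule on 2 (branches; this branch)]
9. ~a, w1   [<>-rule on 8: fresh world w1, w0Rw1]
10. ~(<>~a | b), w1   [~<>-rule on 3 via w0Rw1]
11. ~<>~a, w1   [~|-rule on 10]
12. ~b, w1   [~|-rule on 10]
13. a, w1   [~<>-rule on 5 via w0Rw1]
Accessibility: w0Rw0, w0Rw1, w1Rw1
Branch closes: a and ~a both at w1.
All branches of the tableau close; one closing branch shown above.

Unsatisfiable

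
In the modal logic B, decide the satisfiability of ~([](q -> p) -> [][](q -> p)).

Yes, satisfiable

1. ~([](q -> p) -> [][](q -> p)), w0
2. [](q -> p), w0
3. ~[][](q -> p), w0
4. q -> p, w0
5. p, w0
6. ~[](q -> p), w1
7. q -> p, w1
8. p, w1
9. ~(q -> p), w2
10. q, w2
11. ~p, w2
Accessibility: w0Rw0, w0Rw1, w1Rw0, w1Rw1, w1Rw2, w2Rw1, w2Rw2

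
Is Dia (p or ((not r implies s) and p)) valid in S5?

Tableau for the negation not Dia (p or ((not r implies s) and p)):
1. not Dia (p or ((not r implies s) and p)), 0
2. not (p or ((not r implies s) and p)), 0
3. not p, 0
4. not ((not r implies s) and p), 0
Accessibility: 0R0
The negation has an open branch (countermodel exists).

No, not valid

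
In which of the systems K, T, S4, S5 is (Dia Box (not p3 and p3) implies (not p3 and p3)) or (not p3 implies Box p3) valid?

T, S4, S5

T-tableau for the negation not ((Dia Box (not p3 and p3) implies (not p3 and p3)) or (not p3 implies Box p3)):
1. not ((Dia Box (not p3 and p3) implies (not p3 and p3)) or (not p3 implies Box p3)), 0
2. not (Dia Box (not p3 and p3) implies (not p3 and p3)), 0
3. not (not p3 implies Box p3), 0
4. Dia Box (not p3 and p3), 0
5. not (not p3 and p3), 0
6. not p3, 0
7. not Box p3, 0
8. Box (not p3 and p3), 1
9. not p3 and p3, 1
10. not p3, 1
11. p3, 1
Accessibility: 0R0, 0R1, 1R1
Branch closes: p3 and not p3 both at 1.
Every branch closes (one shown): valid in T, hence also in S4, S5 (every theorem of T is a theorem of S4 and S5).
K-tableau for the negation not ((Dia Box (not p3 and p3) implies (not p3 and p3)) or (not p3 implies Box p3)):
1. not ((Dia Box (not p3 and p3) implies (not p3 and p3)) or (not p3 implies Box p3)), 0
2. not (Dia Box (not p3 and p3) implies (not p3 and p3)), 0
3. not (not p3 implies Box p3), 0
4. Dia Box (not p3 and p3), 0
5. not (not p3 and p3), 0
6. not p3, 0
7. not Box p3, 0
8. Box (not p3 and p3), 1
9. not p3, 2
Accessibility: 0R1, 0R2
Complete open branch: countermodel on a K-frame, so not valid in K.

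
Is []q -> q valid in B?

Tableau for the negation ~([]q -> q):
1. ~([]q -> q), w0
2. []q, w0   [~->-rule on 1]
3. ~q, w0   [~->-rule on 1]
4. q, w0   [[]-rule on 2 via w0Rw0]
Accessibility: w0Rw0
Branch closes: q and ~q both at w0.
All branches of the negation close; one closing branch shown above.

Valid in B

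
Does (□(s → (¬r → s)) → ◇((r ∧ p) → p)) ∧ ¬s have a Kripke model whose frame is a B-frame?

Yes, satisfiable

1. (□(s → (¬r → s)) → ◇((r ∧ p) → p)) ∧ ¬s, u
2. □(s → (¬r → s)) → ◇((r ∧ p) → p), u   [∧-rule on 1]
3. ¬s, u   [∧-rule on 1]
4. ◇((r ∧ p) → p), u   [→-rule on 2 (branches; this branch)]
5. (r ∧ p) → p, v   [◇-rule on 4: fresh world v, uRv]
6. p, v   [→-rule on 5 (branches; this branch)]
Accessibility: uRu, uRv, vRu, vRv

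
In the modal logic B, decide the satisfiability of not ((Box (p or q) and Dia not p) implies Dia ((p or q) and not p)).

1. not ((Box (p or q) and Dia not p) implies Dia ((p or q) and not p)), u
2. Box (p or q) and Dia not p, u
3. not Dia ((p or q) and not p), u
4. Box (p or q), u
5. Dia not p, u
6. not ((p or q) and not p), u
7. p or q, u
8. p, u
9. q, u
10. not p, v
11. not ((p or q) and not p), v
12. p or q, v
13. not (p or q), v
14. not q, v
15. q, v
Accessibility: uRu, uRv, vRu, vRv
Branch closes: q and not q both at v.
(One branch shown.) All branches close.

Unsatisfiable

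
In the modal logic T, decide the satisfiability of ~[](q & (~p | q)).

Satisfiable (open branch found)

1. ~[](q & (~p | q)), u
2. ~(q & (~p | q)), v
3. ~(~p | q), v
4. p, v
5. ~q, v
Accessibility: uRu, uRv, vRv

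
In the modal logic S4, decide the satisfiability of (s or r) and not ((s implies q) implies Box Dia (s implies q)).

1. (s or r) and not ((s implies q) implies Box Dia (s implies q)), 0
2. s or r, 0
3. not ((s implies q) implies Box Dia (s implies q)), 0
4. s implies q, 0
5. not Box Dia (s implies q), 0
6. r, 0
7. q, 0
8. not Dia (s implies q), 1
9. not (s implies q), 1
10. s, 1
11. not q, 1
Accessibility: 0R0, 0R1, 1R1

Yes, satisfiable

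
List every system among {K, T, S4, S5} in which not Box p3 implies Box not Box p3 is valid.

S5

S4-tableau for the negation not (not Box p3 implies Box not Box p3):
1. not (not Box p3 implies Box not Box p3), u
2. not Box p3, u
3. not Box not Box p3, u
4. not p3, v
5. Box p3, w
6. p3, w
Accessibility: uRu, uRv, uRw, vRv, wRw
Complete open branch: countermodel on an S4-frame, so not valid in S4, nor in K, T (the same frame is also a K-frame and a T-frame).
S5-tableau for the negation not (not Box p3 implies Box not Box p3):
1. not (not Box p3 implies Box not Box p3), u
2. not Box p3, u
3. not Box not Box p3, u
4. not p3, v
5. Box p3, w
6. p3, u
7. p3, v
Accessibility: uRu, uRv, uRw, vRu, vRv, vRw, wRu, wRv, wRw
Branch closes: p3 and not p3 both at v.
Every branch closes (one shown): valid in S5.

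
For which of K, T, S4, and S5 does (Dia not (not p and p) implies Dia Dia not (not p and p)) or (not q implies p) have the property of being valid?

K-tableau for the negation not ((Dia not (not p and p) implies Dia Dia not (not p and p)) or (not q implies p)):
1. not ((Dia not (not p and p) implies Dia Dia not (not p and p)) or (not q implies p)), 0
2. not (Dia not (not p and p) implies Dia Dia not (not p and p)), 0   [neg-or-rule on 1]
3. not (not q implies p), 0   [neg-or-rule on 1]
4. Dia not (not p and p), 0   [neg-implies-rule on 2]
5. not Dia Dia not (not p and p), 0   [neg-implies-rule on 2]
6. not q, 0   [neg-implies-rule on 3]
7. not p, 0   [neg-implies-rule on 3]
8. not (not p and p), 1   [Dia-rule on 4: fresh world 1, 0R1]
9. not Dia not (not p and p), 1   [neg-Dia-rule on 5 via 0R1]
10. not p, 1   [neg-and-rule on 8 (branches; this branch)]
Accessibility: 0R1
Complete open branch: countermodel on a K-frame, so not valid in K.
T-tableau for the negation not ((Dia not (not p and p) implies Dia Dia not (not p and p)) or (not q implies p)):
1. not ((Dia not (not p and p) implies Dia Dia not (not p and p)) or (not q implies p)), 0
2. not (Dia not (not p and p) implies Dia Dia not (not p and p)), 0   [neg-or-rule on 1]
3. not (not q implies p), 0   [neg-or-rule on 1]
4. Dia not (not p and p), 0   [neg-implies-rule on 2]
5. not Dia Dia not (not p and p), 0   [neg-implies-rule on 2]
6. not q, 0   [neg-implies-rule on 3]
7. not p, 0   [neg-implies-rule on 3]
8. not Dia not (not p and p), 0   [neg-Dia-rule on 5 via 0R0]
9. not p and p, 0   [neg-Dia-rule on 8 via 0R0]
10. p, 0   [and-rule on 9]
Accessibility: 0R0
Branch closes: p and not p both at 0.
Every branch closes (one shown): valid in T, hence also in S4, S5 (every theorem of T is a theorem of S4 and S5).

T, S4, S5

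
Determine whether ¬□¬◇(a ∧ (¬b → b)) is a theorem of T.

Tableau for the negation □¬◇(a ∧ (¬b → b)):
1. □¬◇(a ∧ (¬b → b)), u
2. ¬◇(a ∧ (¬b → b)), u
3. ¬(a ∧ (¬b → b)), u
4. ¬(¬b → b), u
5. ¬b, u
Accessibility: uRu
The negation has an open branch (countermodel exists).

Not valid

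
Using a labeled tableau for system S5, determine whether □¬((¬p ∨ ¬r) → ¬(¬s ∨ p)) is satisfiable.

1. □¬((¬p ∨ ¬r) → ¬(¬s ∨ p)), w0
2. ¬((¬p ∨ ¬r) → ¬(¬s ∨ p)), w0
3. ¬p ∨ ¬r, w0
4. ¬s ∨ p, w0
5. ¬r, w0
6. p, w0
Accessibility: w0Rw0

Satisfiable (open branch found)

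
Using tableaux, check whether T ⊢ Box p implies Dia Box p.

Tableau for the negation not (Box p implies Dia Box p):
1. not (Box p implies Dia Box p), 0
2. Box p, 0
3. not Dia Box p, 0
4. p, 0
5. not Box p, 0
6. not p, 1
7. p, 1
Accessibility: 0R0, 0R1, 1R1
Branch closes: p and not p both at 1.
Every branch of the negation's tableau closes; the branch above is one of them.

Yes, valid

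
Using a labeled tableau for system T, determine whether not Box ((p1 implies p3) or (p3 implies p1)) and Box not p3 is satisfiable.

No, unsatisfiable

1. not Box ((p1 implies p3) or (p3 implies p1)) and Box not p3, u
2. not Box ((p1 implies p3) or (p3 implies p1)), u
3. Box not p3, u
4. not p3, u
5. not ((p1 implies p3) or (p3 implies p1)), v
6. not (p1 implies p3), v
7. not (p3 implies p1), v
8. p1, v
9. not p3, v
10. p3, v
11. not p1, v
Accessibility: uRu, uRv, vRv
Branch closes: p3 and not p3 both at v.
Every branch closes; the branch above is one of them.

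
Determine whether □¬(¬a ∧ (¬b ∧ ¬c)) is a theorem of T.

Tableau for the negation ¬□¬(¬a ∧ (¬b ∧ ¬c)):
1. ¬□¬(¬a ∧ (¬b ∧ ¬c)), u
2. ¬a ∧ (¬b ∧ ¬c), v
3. ¬a, v
4. ¬b ∧ ¬c, v
5. ¬b, v
6. ¬c, v
Accessibility: uRu, uRv, vRv
The negation has an open branch (countermodel exists).

Not valid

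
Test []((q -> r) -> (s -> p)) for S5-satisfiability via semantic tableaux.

1. []((q -> r) -> (s -> p)), w0
2. (q -> r) -> (s -> p), w0
3. s -> p, w0
4. p, w0
Accessibility: w0Rw0

Satisfiable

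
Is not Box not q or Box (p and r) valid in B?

Invalid (countermodel exists)

Tableau for the negation not (not Box not q or Box (p and r)):
1. not (not Box not q or Box (p and r)), w0
2. Box not q, w0
3. not Box (p and r), w0
4. not q, w0
5. not (p and r), w1
6. not q, w1
7. not r, w1
Accessibility: w0Rw0, w0Rw1, w1Rw0, w1Rw1
The negation has an open branch (countermodel exists).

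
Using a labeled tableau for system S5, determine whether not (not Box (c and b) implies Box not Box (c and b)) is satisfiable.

1. not (not Box (c and b) implies Box not Box (c and b)), w0
2. not Box (c and b), w0
3. not Box not Box (c and b), w0
4. not (c and b), w1
5. not b, w1
6. Box (c and b), w2
7. c and b, w0
8. c, w0
9. b, w0
10. c and b, w1
11. c, w1
12. b, w1
Accessibility: w0Rw0, w0Rw1, w0Rw2, w1Rw0, w1Rw1, w1Rw2, w2Rw0, w2Rw1, w2Rw2
Branch closes: b and not b both at w1.
Every branch closes; the branch above is one of them.

Unsatisfiable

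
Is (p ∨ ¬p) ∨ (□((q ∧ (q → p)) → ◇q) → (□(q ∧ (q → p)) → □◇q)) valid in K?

Valid

Tableau for the negation ¬((p ∨ ¬p) ∨ (□((q ∧ (q → p)) → ◇q) → (□(q ∧ (q → p)) → □◇q))):
1. ¬((p ∨ ¬p) ∨ (□((q ∧ (q → p)) → ◇q) → (□(q ∧ (q → p)) → □◇q))), u
2. ¬(p ∨ ¬p), u
3. ¬(□((q ∧ (q → p)) → ◇q) → (□(q ∧ (q → p)) → □◇q)), u
4. ¬p, u
5. p, u
Branch closes: p and ¬p both at u.
All branches of the negation close; one closing branch shown above.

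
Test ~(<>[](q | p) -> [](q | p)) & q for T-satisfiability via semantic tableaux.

Yes, satisfiable

1. ~(<>[](q | p) -> [](q | p)) & q, w0
2. ~(<>[](q | p) -> [](q | p)), w0
3. q, w0
4. <>[](q | p), w0
5. ~[](q | p), w0
6. [](q | p), w1
7. q | p, w1
8. p, w1
9. ~(q | p), w2
10. ~q, w2
11. ~p, w2
Accessibility: w0Rw0, w0Rw1, w0Rw2, w1Rw1, w2Rw2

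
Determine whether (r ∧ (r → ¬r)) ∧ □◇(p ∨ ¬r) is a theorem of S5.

No, not valid

Tableau for the negation ¬((r ∧ (r → ¬r)) ∧ □◇(p ∨ ¬r)):
1. ¬((r ∧ (r → ¬r)) ∧ □◇(p ∨ ¬r)), w0
2. ¬□◇(p ∨ ¬r), w0   [¬∧-rule on 1 (branches; this branch)]
3. ¬◇(p ∨ ¬r), w1   [¬□-rule on 2: fresh world w1, w0Rw1]
4. ¬(p ∨ ¬r), w0   [¬◇-rule on 3 via w1Rw0]
5. ¬p, w0   [¬∨-rule on 4]
6. r, w0   [¬∨-rule on 4]
7. ¬(p ∨ ¬r), w1   [¬◇-rule on 3 via w1Rw1]
8. ¬p, w1   [¬∨-rule on 7]
9. r, w1   [¬∨-rule on 7]
Accessibility: w0Rw0, w0Rw1, w1Rw0, w1Rw1
The negation has an open branch (countermodel exists).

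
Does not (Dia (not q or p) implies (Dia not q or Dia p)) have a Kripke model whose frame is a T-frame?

Unsatisfiable (every branch closes)

1. not (Dia (not q or p) implies (Dia not q or Dia p)), w0
2. Dia (not q or p), w0
3. not (Dia not q or Dia p), w0
4. not Dia not q, w0
5. not Dia p, w0
6. q, w0
7. not p, w0
8. not q or p, w1
9. q, w1
10. not p, w1
11. p, w1
Accessibility: w0Rw0, w0Rw1, w1Rw1
Branch closes: p and not p both at w1.
(One branch shown.) All branches close.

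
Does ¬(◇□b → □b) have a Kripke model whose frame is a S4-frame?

1. ¬(◇□b → □b), w0
2. ◇□b, w0
3. ¬□b, w0
4. □b, w1
5. b, w1
6. ¬b, w2
Accessibility: w0Rw0, w0Rw1, w0Rw2, w1Rw1, w2Rw2

Satisfiable (open branch found)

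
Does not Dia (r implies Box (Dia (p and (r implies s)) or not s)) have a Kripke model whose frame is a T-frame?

1. not Dia (r implies Box (Dia (p and (r implies s)) or not s)), u
2. not (r implies Box (Dia (p and (r implies s)) or not s)), u
3. r, u
4. not Box (Dia (p and (r implies s)) or not s), u
5. not (Dia (p and (r implies s)) or not s), v
6. not Dia (p and (r implies s)), v
7. s, v
8. not (r implies Box (Dia (p and (r implies s)) or not s)), v
9. r, v
10. not Box (Dia (p and (r implies s)) or not s), v
11. not (p and (r implies s)), v
12. not p, v
13. not (Dia (p and (r implies s)) or not s), w
14. not Dia (p and (r implies s)), w
15. s, w
16. not (p and (r implies s)), w
17. not p, w
Accessibility: uRu, uRv, vRv, vRw, wRw

Satisfiable (open branch found)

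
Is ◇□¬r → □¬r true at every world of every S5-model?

Valid

Tableau for the negation ¬(◇□¬r → □¬r):
1. ¬(◇□¬r → □¬r), u
2. ◇□¬r, u
3. ¬□¬r, u
4. □¬r, v
5. ¬r, u
6. ¬r, v
7. r, w
8. ¬r, w
Accessibility: uRu, uRv, uRw, vRu, vRv, vRw, wRu, wRv, wRw
Branch closes: r and ¬r both at w.
Every branch of the negation's tableau closes; the branch above is one of them.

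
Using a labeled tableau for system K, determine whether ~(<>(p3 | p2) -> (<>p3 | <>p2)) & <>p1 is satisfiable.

1. ~(<>(p3 | p2) -> (<>p3 | <>p2)) & <>p1, u
2. ~(<>(p3 | p2) -> (<>p3 | <>p2)), u
3. <>p1, u
4. <>(p3 | p2), u
5. ~(<>p3 | <>p2), u
6. ~<>p3, u
7. ~<>p2, u
8. p1, v
9. ~p3, v
10. ~p2, v
11. p3 | p2, w
12. ~p3, w
13. ~p2, w
14. p2, w
Accessibility: uRv, uRw
Branch closes: p2 and ~p2 both at w.
All branches of the tableau close; one closing branch shown above.

No, unsatisfiable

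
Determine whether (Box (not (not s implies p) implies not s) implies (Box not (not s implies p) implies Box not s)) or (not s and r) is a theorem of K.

Yes, valid

Tableau for the negation not ((Box (not (not s implies p) implies not s) implies (Box not (not s implies p) implies Box not s)) or (not s and r)):
1. not ((Box (not (not s implies p) implies not s) implies (Box not (not s implies p) implies Box not s)) or (not s and r)), u
2. not (Box (not (not s implies p) implies not s) implies (Box not (not s implies p) implies Box not s)), u
3. not (not s and r), u
4. Box (not (not s implies p) implies not s), u
5. not (Box not (not s implies p) implies Box not s), u
6. Box not (not s implies p), u
7. not Box not s, u
8. not r, u
9. s, v
10. not (not s implies p) implies not s, v
11. not (not s implies p), v
12. not s, v
13. not p, v
Accessibility: uRv
Branch closes: s and not s both at v.
All branches of the negation close; one closing branch shown above.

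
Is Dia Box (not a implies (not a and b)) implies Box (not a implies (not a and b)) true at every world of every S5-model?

Tableau for the negation not (Dia Box (not a implies (not a and b)) implies Box (not a implies (not a and b))):
1. not (Dia Box (not a implies (not a and b)) implies Box (not a implies (not a and b))), 0
2. Dia Box (not a implies (not a and b)), 0
3. not Box (not a implies (not a and b)), 0
4. Box (not a implies (not a and b)), 1
5. not a implies (not a and b), 0
6. not a implies (not a and b), 1
7. not a and b, 0
8. not a, 0
9. b, 0
10. not a and b, 1
11. not a, 1
12. b, 1
13. not (not a implies (not a and b)), 2
14. not a, 2
15. not (not a and b), 2
16. not a implies (not a and b), 2
17. not b, 2
18. not a and b, 2
19. b, 2
Accessibility: 0R0, 0R1, 0R2, 1R0, 1R1, 1R2, 2R0, 2R1, 2R2
Branch closes: b and not b both at 2.
Every branch of the negation's tableau closes; the branch above is one of them.

Yes, valid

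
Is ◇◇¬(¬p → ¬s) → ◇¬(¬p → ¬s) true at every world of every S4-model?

Tableau for the negation ¬(◇◇¬(¬p → ¬s) → ◇¬(¬p → ¬s)):
1. ¬(◇◇¬(¬p → ¬s) → ◇¬(¬p → ¬s)), w0
2. ◇◇¬(¬p → ¬s), w0
3. ¬◇¬(¬p → ¬s), w0
4. ¬p → ¬s, w0
5. ¬s, w0
6. ◇¬(¬p → ¬s), w1
7. ¬p → ¬s, w1
8. ¬s, w1
9. ¬(¬p → ¬s), w2
10. ¬p, w2
11. s, w2
12. ¬p → ¬s, w2
13. ¬s, w2
Accessibility: w0Rw0, w0Rw1, w0Rw2, w1Rw1, w1Rw2, w2Rw2
Branch closes: s and ¬s both at w2.
Every branch of the negation's tableau closes; the branch above is one of them.

Yes, valid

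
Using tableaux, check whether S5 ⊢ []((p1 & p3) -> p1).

Tableau for the negation ~[]((p1 & p3) -> p1):
1. ~[]((p1 & p3) -> p1), u
2. ~((p1 & p3) -> p1), v
3. p1 & p3, v
4. ~p1, v
5. p1, v
6. p3, v
Accessibility: uRu, uRv, vRu, vRv
Branch closes: p1 and ~p1 both at v.
All branches of the negation close; one closing branch shown above.

Yes, valid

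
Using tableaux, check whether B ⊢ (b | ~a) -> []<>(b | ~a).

Tableau for the negation ~((b | ~a) -> []<>(b | ~a)):
1. ~((b | ~a) -> []<>(b | ~a)), w0
2. b | ~a, w0
3. ~[]<>(b | ~a), w0
4. ~a, w0
5. ~<>(b | ~a), w1
6. ~(b | ~a), w0
7. ~b, w0
8. a, w0
Accessibility: w0Rw0, w0Rw1, w1Rw0, w1Rw1
Branch closes: a and ~a both at w0.
Every branch of the negation's tableau closes; the branch above is one of them.

Valid in B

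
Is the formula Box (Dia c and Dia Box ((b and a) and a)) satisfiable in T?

1. Box (Dia c and Dia Box ((b and a) and a)), w0
2. Dia c and Dia Box ((b and a) and a), w0   [Box-rule on 1 via w0Rw0]
3. Dia c, w0   [and-rule on 2]
4. Dia Box ((b and a) and a), w0   [and-rule on 2]
5. c, w1   [Dia-rule on 3: fresh world w1, w0Rw1]
6. Dia c and Dia Box ((b and a) and a), w1   [Box-rule on 1 via w0Rw1]
7. Dia c, w1   [and-rule on 6]
8. Dia Box ((b and a) and a), w1   [and-rule on 6]
9. Box ((b and a) and a), w2   [Dia-rule on 4: fresh world w2, w0Rw2]
10. Dia c and Dia Box ((b and a) and a), w2   [Box-rule on 1 via w0Rw2]
11. Dia c, w2   [and-rule on 10]
12. Dia Box ((b and a) and a), w2   [and-rule on 10]
13. (b and a) and a, w2   [Box-rule on 9 via w2Rw2]
14. b and a, w2   [and-rule on 13]
15. a, w2   [and-rule on 13]
16. b, w2   [and-rule on 14]
17. c, w3   [Dia-rule on 7: fresh world w3, w1Rw3]
18. Box ((b and a) and a), w4   [Dia-rule on 8: fresh world w4, w1Rw4]
19. (b and a) and a, w4   [Box-rule on 18 via w4Rw4]
20. b and a, w4   [and-rule on 19]
21. a, w4   [and-rule on 19]
22. b, w4   [and-rule on 20]
23. c, w5   [Dia-rule on 11: fresh world w5, w2Rw5]
24. (b and a) and a, w5   [Box-rule on 9 via w2Rw5]
25. b and a, w5   [and-rule on 24]
26. a, w5   [and-rule on 24]
27. b, w5   [and-rule on 25]
28. Box ((b and a) and a), w6   [Dia-rule on 12: fresh world w6, w2Rw6]
29. (b and a) and a, w6   [Box-rule on 9 via w2Rw6]
30. b and a, w6   [and-rule on 29]
31. a, w6   [and-rule on 29]
32. b, w6   [and-rule on 30]
Accessibility: w0Rw0, w0Rw1, w0Rw2, w1Rw1, w1Rw3, w1Rw4, w2Rw2, w2Rw5, w2Rw6, w3Rw3, w4Rw4, w5Rw5, w6Rw6

Yes, satisfiable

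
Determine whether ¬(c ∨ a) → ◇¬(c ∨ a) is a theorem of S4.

Tableau for the negation ¬(¬(c ∨ a) → ◇¬(c ∨ a)):
1. ¬(¬(c ∨ a) → ◇¬(c ∨ a)), 0
2. ¬(c ∨ a), 0   [¬→-rule on 1]
3. ¬◇¬(c ∨ a), 0   [¬→-rule on 1]
4. ¬c, 0   [¬∨-rule on 2]
5. ¬a, 0   [¬∨-rule on 2]
6. c ∨ a, 0   [¬◇-rule on 3 via 0R0]
7. a, 0   [∨-rule on 6 (branches; this branch)]
Accessibility: 0R0
Branch closes: a and ¬a both at 0.
Every branch of the negation's tableau closes; the branch above is one of them.

Valid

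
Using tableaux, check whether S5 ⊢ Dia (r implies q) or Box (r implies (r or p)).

Valid in S5

Tableau for the negation not (Dia (r implies q) or Box (r implies (r or p))):
1. not (Dia (r implies q) or Box (r implies (r or p))), u
2. not Dia (r implies q), u
3. not Box (r implies (r or p)), u
4. not (r implies q), u
5. r, u
6. not q, u
7. not (r implies (r or p)), v
8. r, v
9. not (r or p), v
10. not r, v
11. not p, v
Accessibility: uRu, uRv, vRu, vRv
Branch closes: r and not r both at v.
Every branch of the negation's tableau closes; the branch above is one of them.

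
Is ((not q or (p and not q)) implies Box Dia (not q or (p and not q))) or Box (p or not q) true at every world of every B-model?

Yes, valid

Tableau for the negation not (((not q or (p and not q)) implies Box Dia (not q or (p and not q))) or Box (p or not q)):
1. not (((not q or (p and not q)) implies Box Dia (not q or (p and not q))) or Box (p or not q)), u
2. not ((not q or (p and not q)) implies Box Dia (not q or (p and not q))), u
3. not Box (p or not q), u
4. not q or (p and not q), u
5. not Box Dia (not q or (p and not q)), u
6. p and not q, u
7. p, u
8. not q, u
9. not (p or not q), v
10. not p, v
11. q, v
12. not Dia (not q or (p and not q)), w
13. not (not q or (p and not q)), u
14. q, u
15. not (p and not q), u
Accessibility: uRu, uRv, uRw, vRu, vRv, wRu, wRw
Branch closes: q and not q both at u.
All branches of the negation close; one closing branch shown above.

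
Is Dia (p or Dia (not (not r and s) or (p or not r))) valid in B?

Tableau for the negation not Dia (p or Dia (not (not r and s) or (p or not r))):
1. not Dia (p or Dia (not (not r and s) or (p or not r))), w0
2. not (p or Dia (not (not r and s) or (p or not r))), w0
3. not p, w0
4. not Dia (not (not r and s) or (p or not r)), w0
5. not (not (not r and s) or (p or not r)), w0
6. not r and s, w0
7. not (p or not r), w0
8. not r, w0
9. s, w0
10. r, w0
Accessibility: w0Rw0
Branch closes: r and not r both at w0.
All branches of the negation close; one closing branch shown above.

Valid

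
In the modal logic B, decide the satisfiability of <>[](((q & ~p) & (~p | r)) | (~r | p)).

1. <>[](((q & ~p) & (~p | r)) | (~r | p)), u
2. [](((q & ~p) & (~p | r)) | (~r | p)), v
3. ((q & ~p) & (~p | r)) | (~r | p), u
4. ((q & ~p) & (~p | r)) | (~r | p), v
5. ~r | p, u
6. ~r | p, v
7. p, u
8. p, v
Accessibility: uRu, uRv, vRu, vRv

Satisfiable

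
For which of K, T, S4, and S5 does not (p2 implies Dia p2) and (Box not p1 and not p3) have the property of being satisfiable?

K

K-tableau for the formula:
1. not (p2 implies Dia p2) and (Box not p1 and not p3), 0
2. not (p2 implies Dia p2), 0   [and-rule on 1]
3. Box not p1 and not p3, 0   [and-rule on 1]
4. p2, 0   [neg-implies-rule on 2]
5. not Dia p2, 0   [neg-implies-rule on 2]
6. Box not p1, 0   [and-rule on 3]
7. not p3, 0   [and-rule on 3]
Complete open branch: satisfiable in K.
T-tableau for the formula:
1. not (p2 implies Dia p2) and (Box not p1 and not p3), 0
2. not (p2 implies Dia p2), 0   [and-rule on 1]
3. Box not p1 and not p3, 0   [and-rule on 1]
4. p2, 0   [neg-implies-rule on 2]
5. not Dia p2, 0   [neg-implies-rule on 2]
6. Box not p1, 0   [and-rule on 3]
7. not p3, 0   [and-rule on 3]
8. not p2, 0   [neg-Dia-rule on 5 via 0R0]
Accessibility: 0R0
Branch closes: p2 and not p2 both at 0.
Every branch closes (one shown): unsatisfiable in T, hence also in S4, S5 (every S4/S5-frame is a T-frame).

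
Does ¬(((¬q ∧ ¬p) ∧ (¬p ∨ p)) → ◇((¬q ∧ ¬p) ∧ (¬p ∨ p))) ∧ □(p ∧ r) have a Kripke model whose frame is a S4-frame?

No, unsatisfiable

1. ¬(((¬q ∧ ¬p) ∧ (¬p ∨ p)) → ◇((¬q ∧ ¬p) ∧ (¬p ∨ p))) ∧ □(p ∧ r), w0
2. ¬(((¬q ∧ ¬p) ∧ (¬p ∨ p)) → ◇((¬q ∧ ¬p) ∧ (¬p ∨ p))), w0
3. □(p ∧ r), w0
4. (¬q ∧ ¬p) ∧ (¬p ∨ p), w0
5. ¬◇((¬q ∧ ¬p) ∧ (¬p ∨ p)), w0
6. ¬q ∧ ¬p, w0
7. ¬p ∨ p, w0
8. ¬q, w0
9. ¬p, w0
10. p ∧ r, w0
11. p, w0
12. r, w0
Accessibility: w0Rw0
Branch closes: p and ¬p both at w0.
All branches of the tableau close; one closing branch shown above.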